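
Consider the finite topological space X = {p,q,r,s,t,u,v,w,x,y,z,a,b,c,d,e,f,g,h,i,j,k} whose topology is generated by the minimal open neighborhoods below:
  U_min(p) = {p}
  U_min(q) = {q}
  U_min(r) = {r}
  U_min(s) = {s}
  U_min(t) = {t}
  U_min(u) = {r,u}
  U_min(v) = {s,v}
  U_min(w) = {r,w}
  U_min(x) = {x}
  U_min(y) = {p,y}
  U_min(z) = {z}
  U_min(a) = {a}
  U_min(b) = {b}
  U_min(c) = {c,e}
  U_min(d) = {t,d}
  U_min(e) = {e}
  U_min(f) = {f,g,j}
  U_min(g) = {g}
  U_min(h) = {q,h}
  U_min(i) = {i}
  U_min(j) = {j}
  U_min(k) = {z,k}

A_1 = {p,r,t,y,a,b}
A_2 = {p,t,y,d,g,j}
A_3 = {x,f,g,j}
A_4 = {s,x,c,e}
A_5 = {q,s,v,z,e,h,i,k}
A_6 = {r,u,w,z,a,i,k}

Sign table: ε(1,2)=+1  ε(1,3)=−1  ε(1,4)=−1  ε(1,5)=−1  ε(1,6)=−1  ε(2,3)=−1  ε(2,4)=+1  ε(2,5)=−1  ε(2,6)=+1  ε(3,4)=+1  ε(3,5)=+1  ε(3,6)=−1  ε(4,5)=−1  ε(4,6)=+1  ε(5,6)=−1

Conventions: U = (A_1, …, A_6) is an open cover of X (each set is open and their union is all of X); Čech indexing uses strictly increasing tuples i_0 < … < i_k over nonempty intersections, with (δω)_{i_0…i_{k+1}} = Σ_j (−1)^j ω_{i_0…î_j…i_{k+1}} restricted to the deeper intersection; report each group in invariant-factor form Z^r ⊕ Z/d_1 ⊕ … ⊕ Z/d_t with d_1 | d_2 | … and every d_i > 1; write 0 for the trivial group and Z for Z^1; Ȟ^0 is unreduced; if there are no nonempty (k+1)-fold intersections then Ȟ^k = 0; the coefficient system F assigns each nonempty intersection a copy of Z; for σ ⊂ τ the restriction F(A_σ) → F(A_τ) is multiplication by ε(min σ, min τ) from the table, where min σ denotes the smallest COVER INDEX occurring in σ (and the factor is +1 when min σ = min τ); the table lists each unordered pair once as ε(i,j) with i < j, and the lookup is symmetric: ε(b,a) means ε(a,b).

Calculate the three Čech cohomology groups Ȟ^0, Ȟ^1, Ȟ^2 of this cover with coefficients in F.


cover nerve:
  A12={p,t,y} A16={r,a} A23={g,j} A34={x} A45={s,e} A56={z,i,k}
C dims 6,6; δ0: rk 5, SNF 1^5
Ȟ^0: (6−5)−0=1 ⇒ Z
Ȟ^1: (6−0)−5=1 ⇒ Z
Ȟ^2: (0−0)−0=0 ⇒ 0

Ȟ^0 = Z; Ȟ^1 = Z; Ȟ^2 = 0


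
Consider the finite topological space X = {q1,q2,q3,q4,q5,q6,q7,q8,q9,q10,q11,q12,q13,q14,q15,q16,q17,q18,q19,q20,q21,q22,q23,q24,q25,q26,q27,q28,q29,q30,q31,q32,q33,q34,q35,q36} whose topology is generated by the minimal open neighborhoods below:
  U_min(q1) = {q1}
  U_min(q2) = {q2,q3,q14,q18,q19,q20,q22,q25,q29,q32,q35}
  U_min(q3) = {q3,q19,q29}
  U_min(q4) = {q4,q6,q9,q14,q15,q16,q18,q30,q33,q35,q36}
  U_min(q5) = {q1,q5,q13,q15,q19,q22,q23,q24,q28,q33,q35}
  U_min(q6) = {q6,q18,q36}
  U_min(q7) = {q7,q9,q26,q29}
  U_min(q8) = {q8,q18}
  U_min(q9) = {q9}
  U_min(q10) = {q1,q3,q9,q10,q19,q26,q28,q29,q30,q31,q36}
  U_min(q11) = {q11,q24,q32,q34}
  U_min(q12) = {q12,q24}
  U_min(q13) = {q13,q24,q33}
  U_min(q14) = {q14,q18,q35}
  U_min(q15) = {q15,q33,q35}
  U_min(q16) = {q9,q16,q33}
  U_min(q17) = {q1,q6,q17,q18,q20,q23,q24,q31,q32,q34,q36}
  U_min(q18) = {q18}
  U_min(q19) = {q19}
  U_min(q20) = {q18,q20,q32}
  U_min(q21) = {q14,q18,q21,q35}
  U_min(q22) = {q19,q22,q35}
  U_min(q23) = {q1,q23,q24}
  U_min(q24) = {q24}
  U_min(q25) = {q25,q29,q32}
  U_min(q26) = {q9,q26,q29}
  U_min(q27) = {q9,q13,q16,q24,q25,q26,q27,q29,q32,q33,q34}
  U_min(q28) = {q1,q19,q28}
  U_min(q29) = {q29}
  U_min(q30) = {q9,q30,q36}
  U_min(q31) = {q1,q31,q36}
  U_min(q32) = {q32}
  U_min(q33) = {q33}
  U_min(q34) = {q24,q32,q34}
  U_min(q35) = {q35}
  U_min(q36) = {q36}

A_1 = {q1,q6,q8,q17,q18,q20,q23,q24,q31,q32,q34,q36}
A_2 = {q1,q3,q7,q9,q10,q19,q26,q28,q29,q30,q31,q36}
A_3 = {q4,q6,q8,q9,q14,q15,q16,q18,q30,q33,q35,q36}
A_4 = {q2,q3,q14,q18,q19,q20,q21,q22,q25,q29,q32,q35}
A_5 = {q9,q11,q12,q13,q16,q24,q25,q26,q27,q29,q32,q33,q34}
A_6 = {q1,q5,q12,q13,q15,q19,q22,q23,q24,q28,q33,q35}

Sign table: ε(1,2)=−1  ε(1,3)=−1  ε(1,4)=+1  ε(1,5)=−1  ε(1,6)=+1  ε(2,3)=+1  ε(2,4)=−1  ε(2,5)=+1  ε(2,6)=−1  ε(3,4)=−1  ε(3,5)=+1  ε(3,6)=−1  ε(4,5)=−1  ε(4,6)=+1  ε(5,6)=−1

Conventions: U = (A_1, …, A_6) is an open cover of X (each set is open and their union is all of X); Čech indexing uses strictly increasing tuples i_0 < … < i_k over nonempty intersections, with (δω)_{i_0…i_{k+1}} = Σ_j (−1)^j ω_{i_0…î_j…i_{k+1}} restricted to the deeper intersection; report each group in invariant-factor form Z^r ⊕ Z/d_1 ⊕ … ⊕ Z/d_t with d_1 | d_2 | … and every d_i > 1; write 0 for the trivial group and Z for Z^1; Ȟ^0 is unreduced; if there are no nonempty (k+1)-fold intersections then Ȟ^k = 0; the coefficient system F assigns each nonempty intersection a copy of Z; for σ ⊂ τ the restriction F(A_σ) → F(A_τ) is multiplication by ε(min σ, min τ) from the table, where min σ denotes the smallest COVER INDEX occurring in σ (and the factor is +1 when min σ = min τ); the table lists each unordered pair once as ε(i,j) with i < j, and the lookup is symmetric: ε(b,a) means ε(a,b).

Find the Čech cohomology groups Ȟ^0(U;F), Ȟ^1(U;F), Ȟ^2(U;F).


Ȟ^0(U;F) ≅ Z,  Ȟ^1(U;F) ≅ 0,  Ȟ^2(U;F) ≅ Z/2

nonempty overlaps:
  A12={q1,q31,q36} A13={q6,q8,q18,q36} A14={q18,q20,q32} A15={q24,q32,q34} A16={q1,q23,q24} A23={q9,q30,q36} A24={q3,q19,q29} A25={q9,q26,q29} A26={q1,q19,q28} A34={q14,q18,q35} A35={q9,q16,q33} A36={q15,q33,q35} A45={q25,q29,q32} A46={q19,q22,q35} A56={q12,q13,q24,q33}
  A123={q36} A126={q1} A134={q18} A145={q32} A156={q24} A235={q9} A245={q29} A246={q19} A346={q35} A356={q33}
C dims 6,15,10; δ0: rk 5, SNF 1^5; δ1: rk 10, SNF 1^9·2
degree 0: 6−5−0 = 1 → Ȟ^0 ≅ Z
degree 1: 15−10−5 = 0 → Ȟ^1 ≅ 0
degree 2: 10−0−10 = 0 plus torsion [2] → Ȟ^2 ≅ Z/2


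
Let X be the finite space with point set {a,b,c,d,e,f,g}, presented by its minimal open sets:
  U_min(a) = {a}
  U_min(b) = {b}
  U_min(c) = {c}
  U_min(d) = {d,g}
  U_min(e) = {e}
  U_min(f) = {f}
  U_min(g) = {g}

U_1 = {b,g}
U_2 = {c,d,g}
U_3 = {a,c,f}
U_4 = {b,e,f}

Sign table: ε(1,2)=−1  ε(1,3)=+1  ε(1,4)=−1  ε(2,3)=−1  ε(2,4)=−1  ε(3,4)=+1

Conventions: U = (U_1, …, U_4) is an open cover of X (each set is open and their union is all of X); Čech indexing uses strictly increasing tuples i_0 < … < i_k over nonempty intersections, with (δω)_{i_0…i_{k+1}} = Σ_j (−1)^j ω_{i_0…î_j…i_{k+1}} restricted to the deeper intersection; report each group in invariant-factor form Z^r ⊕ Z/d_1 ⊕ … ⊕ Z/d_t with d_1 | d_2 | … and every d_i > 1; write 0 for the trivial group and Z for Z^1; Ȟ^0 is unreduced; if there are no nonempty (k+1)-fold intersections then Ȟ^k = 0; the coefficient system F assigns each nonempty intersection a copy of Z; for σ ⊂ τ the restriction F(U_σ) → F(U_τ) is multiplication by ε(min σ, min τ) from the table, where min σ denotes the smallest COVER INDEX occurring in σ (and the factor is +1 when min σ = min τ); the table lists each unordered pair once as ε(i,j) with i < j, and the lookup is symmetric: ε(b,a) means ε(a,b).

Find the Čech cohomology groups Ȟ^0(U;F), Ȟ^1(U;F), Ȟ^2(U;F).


Ȟ^0 ≅ 0, Ȟ^1 ≅ Z/2 and Ȟ^2 ≅ 0

nonempty intersections:
  U12={g} U14={b} U23={c} U34={f}
C dims 4,4; δ0: rk 4, SNF 1^3·2
Ȟ^0: (4−4)−0=0 ⇒ 0
Ȟ^1: (4−0)−4=0 plus torsion [2] ⇒ Z/2
Ȟ^2: (0−0)−0=0 ⇒ 0


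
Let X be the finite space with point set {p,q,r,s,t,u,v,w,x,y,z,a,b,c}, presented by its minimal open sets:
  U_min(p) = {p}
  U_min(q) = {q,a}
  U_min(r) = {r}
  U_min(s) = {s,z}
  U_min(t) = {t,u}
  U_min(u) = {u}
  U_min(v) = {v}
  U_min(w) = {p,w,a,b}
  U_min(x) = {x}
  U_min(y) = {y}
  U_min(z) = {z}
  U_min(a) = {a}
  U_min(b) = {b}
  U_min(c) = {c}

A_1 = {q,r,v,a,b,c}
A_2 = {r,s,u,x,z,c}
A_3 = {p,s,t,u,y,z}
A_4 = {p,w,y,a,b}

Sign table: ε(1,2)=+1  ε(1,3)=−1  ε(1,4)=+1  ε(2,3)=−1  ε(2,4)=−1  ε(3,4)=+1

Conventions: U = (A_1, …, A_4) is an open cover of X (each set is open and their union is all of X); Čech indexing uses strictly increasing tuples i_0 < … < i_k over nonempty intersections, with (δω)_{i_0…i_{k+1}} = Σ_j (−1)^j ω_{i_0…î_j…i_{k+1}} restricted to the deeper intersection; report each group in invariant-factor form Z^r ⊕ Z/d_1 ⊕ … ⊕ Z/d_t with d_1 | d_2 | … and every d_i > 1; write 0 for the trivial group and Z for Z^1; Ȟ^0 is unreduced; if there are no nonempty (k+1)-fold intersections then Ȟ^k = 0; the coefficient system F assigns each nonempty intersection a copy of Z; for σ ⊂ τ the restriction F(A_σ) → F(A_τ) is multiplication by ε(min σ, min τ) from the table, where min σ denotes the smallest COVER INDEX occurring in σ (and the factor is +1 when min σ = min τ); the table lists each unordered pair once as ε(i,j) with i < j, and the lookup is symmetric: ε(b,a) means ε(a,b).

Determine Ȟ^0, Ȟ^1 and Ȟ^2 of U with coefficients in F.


nerve of the cover:
  A12={r,c} A14={a,b} A23={s,u,z} A34={p,y}
C dims 4,4; δ0: rk 4, SNF 1^3·2
Ȟ^0 = (4 − 4) − 0 = 0, so Ȟ^0 ≅ 0
Ȟ^1 = (4 − 0) − 4 = 0 plus torsion [2], so Ȟ^1 ≅ Z/2
Ȟ^2 = (0 − 0) − 0 = 0, so Ȟ^2 ≅ 0

Ȟ^0(U;F) ≅ 0, Ȟ^1(U;F) ≅ Z/2 and Ȟ^2(U;F) ≅ 0


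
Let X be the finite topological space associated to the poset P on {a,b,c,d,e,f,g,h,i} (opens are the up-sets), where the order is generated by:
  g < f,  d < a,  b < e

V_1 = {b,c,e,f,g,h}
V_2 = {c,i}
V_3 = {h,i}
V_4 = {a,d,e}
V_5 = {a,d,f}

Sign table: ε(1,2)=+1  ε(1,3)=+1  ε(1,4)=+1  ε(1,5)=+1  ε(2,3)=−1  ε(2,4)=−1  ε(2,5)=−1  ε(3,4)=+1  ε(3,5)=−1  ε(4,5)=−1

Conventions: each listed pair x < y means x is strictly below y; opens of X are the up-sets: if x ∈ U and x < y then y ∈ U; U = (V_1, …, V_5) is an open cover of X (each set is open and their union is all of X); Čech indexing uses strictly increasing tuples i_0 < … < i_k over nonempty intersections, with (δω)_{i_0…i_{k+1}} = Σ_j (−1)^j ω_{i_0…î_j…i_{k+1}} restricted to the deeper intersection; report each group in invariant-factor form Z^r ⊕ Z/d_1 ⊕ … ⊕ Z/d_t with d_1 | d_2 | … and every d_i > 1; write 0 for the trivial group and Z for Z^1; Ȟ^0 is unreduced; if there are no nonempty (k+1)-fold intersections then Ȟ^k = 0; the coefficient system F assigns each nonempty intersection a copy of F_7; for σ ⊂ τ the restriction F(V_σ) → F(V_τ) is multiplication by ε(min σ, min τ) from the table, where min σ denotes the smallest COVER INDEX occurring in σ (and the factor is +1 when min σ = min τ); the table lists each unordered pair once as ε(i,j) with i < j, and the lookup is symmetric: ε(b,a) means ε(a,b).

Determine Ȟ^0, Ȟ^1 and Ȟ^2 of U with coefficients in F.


Ȟ^0 = 0,  Ȟ^1 = Z/7,  Ȟ^2 = 0

nonempty intersections:
  V12={c} V13={h} V14={e} V15={f} V23={i} V45={a,d}
C dims 5,6; δ0: rk_F7 5
Ȟ^0: (5−5)−0=0 ⇒ 0
Ȟ^1: (6−0)−5=1 ⇒ Z/7
Ȟ^2: (0−0)−0=0 ⇒ 0


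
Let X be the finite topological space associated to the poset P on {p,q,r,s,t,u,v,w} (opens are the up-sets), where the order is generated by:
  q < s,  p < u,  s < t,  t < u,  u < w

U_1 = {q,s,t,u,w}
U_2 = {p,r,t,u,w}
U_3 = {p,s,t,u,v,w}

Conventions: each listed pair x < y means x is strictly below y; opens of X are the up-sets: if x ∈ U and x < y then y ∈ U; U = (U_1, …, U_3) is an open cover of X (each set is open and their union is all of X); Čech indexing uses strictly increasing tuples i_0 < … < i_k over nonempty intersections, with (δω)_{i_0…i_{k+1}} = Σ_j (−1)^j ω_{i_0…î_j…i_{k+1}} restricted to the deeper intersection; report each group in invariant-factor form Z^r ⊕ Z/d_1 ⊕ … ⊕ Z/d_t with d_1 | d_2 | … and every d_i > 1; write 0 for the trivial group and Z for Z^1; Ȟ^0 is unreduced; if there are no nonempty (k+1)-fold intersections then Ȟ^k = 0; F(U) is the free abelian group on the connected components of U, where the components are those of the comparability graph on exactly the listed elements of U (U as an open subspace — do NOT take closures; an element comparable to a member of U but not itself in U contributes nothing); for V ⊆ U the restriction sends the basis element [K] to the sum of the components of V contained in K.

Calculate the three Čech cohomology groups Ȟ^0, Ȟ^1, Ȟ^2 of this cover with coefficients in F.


intersection data:
  U12={t,u,w} U13={s,t,u,w} U23={p,t,u,w}
  U123={t,u,w}
components per intersection:
  U1: {q,s,t,u,w}
  U2: {p,t,u,w} {r}
  U3: {p,s,t,u,w} {v}
  U12: {t,u,w}
  U13: {s,t,u,w}
  U23: {p,t,u,w}
  U123: {t,u,w}
C dims 5,3,1; δ0: rk 2, SNF 1^2; δ1: rk 1, SNF 1^1
Ȟ^0 = (5 − 2) − 0 = 3, so Ȟ^0 ≅ Z^3
Ȟ^1 = (3 − 1) − 2 = 0, so Ȟ^1 ≅ 0
Ȟ^2 = (1 − 0) − 1 = 0, so Ȟ^2 ≅ 0

Ȟ^0(U;F) ≅ Z^3; Ȟ^1(U;F) ≅ 0; Ȟ^2(U;F) ≅ 0


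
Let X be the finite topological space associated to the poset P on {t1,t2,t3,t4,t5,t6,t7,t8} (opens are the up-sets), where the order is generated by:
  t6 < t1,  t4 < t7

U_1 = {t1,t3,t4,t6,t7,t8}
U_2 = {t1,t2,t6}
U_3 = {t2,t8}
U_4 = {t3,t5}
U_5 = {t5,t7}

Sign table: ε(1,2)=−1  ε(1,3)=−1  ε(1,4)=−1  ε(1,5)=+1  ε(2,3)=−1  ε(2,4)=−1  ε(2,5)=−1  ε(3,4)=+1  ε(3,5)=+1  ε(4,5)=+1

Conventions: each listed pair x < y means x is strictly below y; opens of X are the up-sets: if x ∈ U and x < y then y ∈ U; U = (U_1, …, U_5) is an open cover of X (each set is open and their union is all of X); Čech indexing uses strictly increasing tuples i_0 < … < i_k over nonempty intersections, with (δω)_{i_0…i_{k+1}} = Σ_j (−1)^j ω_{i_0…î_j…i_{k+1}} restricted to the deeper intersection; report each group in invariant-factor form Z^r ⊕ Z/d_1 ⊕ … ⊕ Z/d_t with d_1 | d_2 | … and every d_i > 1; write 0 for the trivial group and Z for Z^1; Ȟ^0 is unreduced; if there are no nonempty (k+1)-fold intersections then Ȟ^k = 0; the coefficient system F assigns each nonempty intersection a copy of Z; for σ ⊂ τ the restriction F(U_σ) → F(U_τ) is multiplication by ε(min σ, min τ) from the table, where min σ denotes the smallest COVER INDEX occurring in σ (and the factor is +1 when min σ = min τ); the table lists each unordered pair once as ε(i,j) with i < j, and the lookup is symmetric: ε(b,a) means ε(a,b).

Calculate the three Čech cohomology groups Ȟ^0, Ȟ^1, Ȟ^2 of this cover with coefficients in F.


Ȟ^0(U;F) ≅ 0, Ȟ^1(U;F) ≅ Z ⊕ Z/2 and Ȟ^2(U;F) ≅ 0

nerve of the cover:
  U12={t1,t6} U13={t8} U14={t3} U15={t7} U23={t2} U45={t5}
C dims 5,6; δ0: rk 5, SNF 1^4·2
Ȟ^0 = (5 − 5) − 0 = 0, so Ȟ^0 ≅ 0
Ȟ^1 = (6 − 0) − 5 = 1 plus torsion [2], so Ȟ^1 ≅ Z ⊕ Z/2
Ȟ^2 = (0 − 0) − 0 = 0, so Ȟ^2 ≅ 0


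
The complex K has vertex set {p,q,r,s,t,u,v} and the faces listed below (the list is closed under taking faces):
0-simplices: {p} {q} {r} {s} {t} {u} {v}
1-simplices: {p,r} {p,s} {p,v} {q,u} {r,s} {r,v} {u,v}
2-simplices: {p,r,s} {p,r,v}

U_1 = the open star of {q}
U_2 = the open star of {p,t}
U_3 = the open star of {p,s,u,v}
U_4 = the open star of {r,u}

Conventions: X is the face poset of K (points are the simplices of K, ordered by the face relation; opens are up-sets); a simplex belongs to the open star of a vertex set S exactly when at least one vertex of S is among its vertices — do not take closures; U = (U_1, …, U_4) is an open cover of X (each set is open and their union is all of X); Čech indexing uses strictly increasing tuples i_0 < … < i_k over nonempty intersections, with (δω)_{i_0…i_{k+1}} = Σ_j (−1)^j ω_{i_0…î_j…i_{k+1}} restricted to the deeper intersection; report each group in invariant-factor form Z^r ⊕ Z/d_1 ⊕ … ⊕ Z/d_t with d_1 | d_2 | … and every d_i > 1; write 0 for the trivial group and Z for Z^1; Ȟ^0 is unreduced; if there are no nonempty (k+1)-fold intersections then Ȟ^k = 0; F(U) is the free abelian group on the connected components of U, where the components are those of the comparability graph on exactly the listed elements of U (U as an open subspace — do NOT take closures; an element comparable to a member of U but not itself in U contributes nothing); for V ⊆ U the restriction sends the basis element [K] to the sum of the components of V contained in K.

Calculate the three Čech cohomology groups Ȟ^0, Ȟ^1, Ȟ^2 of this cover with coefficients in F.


Ȟ^0 = Z^2, Ȟ^1 = 0, Ȟ^2 = 0

cover nerve:
  U1={{q},{q,u}} U2={{p},{t},{p,r},{p,s},{p,v},{p,r,s},{p,r,v}} U3={{p},{s},{u},{v},{p,r},{p,s},{p,v},{q,u},{r,s},{r,v},{u,v},{p,r,s},{p,r,v}} U4={{r},{u},{p,r},{q,u},{r,s},{r,v},{u,v},{p,r,s},{p,r,v}}
  U13={{q,u}} U14={{q,u}} U23={{p},{p,r},{p,s},{p,v},{p,r,s},{p,r,v}} U24={{p,r},{p,r,s},{p,r,v}} U34={{u},{p,r},{q,u},{r,s},{r,v},{u,v},{p,r,s},{p,r,v}}
  U134={{q,u}} U234={{p,r},{p,r,s},{p,r,v}}
components per intersection:
  U1: {{q},{q,u}}
  U2: {{p},{p,r},{p,s},{p,v},{p,r,s},{p,r,v}} {{t}}
  U3: {{p},{s},{u},{v},{p,r},{p,s},{p,v},{q,u},{r,s},{r,v},{u,v},{p,r,s},{p,r,v}}
  U4: {{r},{p,r},{r,s},{r,v},{p,r,s},{p,r,v}} {{u},{q,u},{u,v}}
  U13: {{q,u}}
  U14: {{q,u}}
  U23: {{p},{p,r},{p,s},{p,v},{p,r,s},{p,r,v}}
  U24: {{p,r},{p,r,s},{p,r,v}}
  U34: {{u},{q,u},{u,v}} {{p,r},{r,s},{r,v},{p,r,s},{p,r,v}}
  U134: {{q,u}}
  U234: {{p,r},{p,r,s},{p,r,v}}
C dims 6,6,2; δ0: rk 4, SNF 1^4; δ1: rk 2, SNF 1^2
Ȟ^0: (6−4)−0=2 ⇒ Z^2
Ȟ^1: (6−2)−4=0 ⇒ 0
Ȟ^2: (2−0)−2=0 ⇒ 0


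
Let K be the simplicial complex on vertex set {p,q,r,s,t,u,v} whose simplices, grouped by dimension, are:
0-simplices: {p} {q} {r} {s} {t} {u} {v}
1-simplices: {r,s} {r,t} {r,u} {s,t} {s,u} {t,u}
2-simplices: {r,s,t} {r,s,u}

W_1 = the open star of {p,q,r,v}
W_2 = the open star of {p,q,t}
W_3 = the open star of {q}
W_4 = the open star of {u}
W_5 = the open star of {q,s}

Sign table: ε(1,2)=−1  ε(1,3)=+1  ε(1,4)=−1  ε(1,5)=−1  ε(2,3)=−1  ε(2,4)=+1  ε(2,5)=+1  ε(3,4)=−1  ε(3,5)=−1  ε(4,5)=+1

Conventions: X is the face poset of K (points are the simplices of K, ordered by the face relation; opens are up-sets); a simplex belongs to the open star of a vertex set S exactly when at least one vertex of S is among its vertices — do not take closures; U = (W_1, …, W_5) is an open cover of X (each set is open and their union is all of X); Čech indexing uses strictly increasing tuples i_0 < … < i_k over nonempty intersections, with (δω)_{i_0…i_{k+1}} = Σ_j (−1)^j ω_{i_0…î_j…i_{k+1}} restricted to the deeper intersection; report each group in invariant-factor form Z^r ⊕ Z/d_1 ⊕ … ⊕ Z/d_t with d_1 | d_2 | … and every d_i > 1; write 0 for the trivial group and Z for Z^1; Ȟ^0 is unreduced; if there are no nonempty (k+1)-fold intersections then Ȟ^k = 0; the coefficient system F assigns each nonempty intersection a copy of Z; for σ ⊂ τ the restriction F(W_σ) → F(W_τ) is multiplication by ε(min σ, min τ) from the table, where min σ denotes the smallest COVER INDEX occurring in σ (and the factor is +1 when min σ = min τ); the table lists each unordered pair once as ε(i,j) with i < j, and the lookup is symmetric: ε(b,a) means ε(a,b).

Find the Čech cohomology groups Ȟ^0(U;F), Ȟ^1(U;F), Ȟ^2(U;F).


nonempty intersections:
  W1={{p},{q},{r},{v},{r,s},{r,t},{r,u},{r,s,t},{r,s,u}} W2={{p},{q},{t},{r,t},{s,t},{t,u},{r,s,t}} W3={{q}} W4={{u},{r,u},{s,u},{t,u},{r,s,u}} W5={{q},{s},{r,s},{s,t},{s,u},{r,s,t},{r,s,u}}
  W12={{p},{q},{r,t},{r,s,t}} W13={{q}} W14={{r,u},{r,s,u}} W15={{q},{r,s},{r,s,t},{r,s,u}} W23={{q}} W24={{t,u}} W25={{q},{s,t},{r,s,t}} W35={{q}} W45={{s,u},{r,s,u}}
  W123={{q}} W125={{q},{r,s,t}} W135={{q}} W145={{r,s,u}} W235={{q}}
  W1235={{q}}
C dims 5,9,5,1; δ0: rk 4, SNF 1^4; δ1: rk 4, SNF 1^4; δ2: rk 1, SNF 1^1
Ȟ^0: (5−4)−0=1 ⇒ Z
Ȟ^1: (9−4)−4=1 ⇒ Z
Ȟ^2: (5−1)−4=0 ⇒ 0

Ȟ^0 = Z, Ȟ^1 = Z and Ȟ^2 = 0


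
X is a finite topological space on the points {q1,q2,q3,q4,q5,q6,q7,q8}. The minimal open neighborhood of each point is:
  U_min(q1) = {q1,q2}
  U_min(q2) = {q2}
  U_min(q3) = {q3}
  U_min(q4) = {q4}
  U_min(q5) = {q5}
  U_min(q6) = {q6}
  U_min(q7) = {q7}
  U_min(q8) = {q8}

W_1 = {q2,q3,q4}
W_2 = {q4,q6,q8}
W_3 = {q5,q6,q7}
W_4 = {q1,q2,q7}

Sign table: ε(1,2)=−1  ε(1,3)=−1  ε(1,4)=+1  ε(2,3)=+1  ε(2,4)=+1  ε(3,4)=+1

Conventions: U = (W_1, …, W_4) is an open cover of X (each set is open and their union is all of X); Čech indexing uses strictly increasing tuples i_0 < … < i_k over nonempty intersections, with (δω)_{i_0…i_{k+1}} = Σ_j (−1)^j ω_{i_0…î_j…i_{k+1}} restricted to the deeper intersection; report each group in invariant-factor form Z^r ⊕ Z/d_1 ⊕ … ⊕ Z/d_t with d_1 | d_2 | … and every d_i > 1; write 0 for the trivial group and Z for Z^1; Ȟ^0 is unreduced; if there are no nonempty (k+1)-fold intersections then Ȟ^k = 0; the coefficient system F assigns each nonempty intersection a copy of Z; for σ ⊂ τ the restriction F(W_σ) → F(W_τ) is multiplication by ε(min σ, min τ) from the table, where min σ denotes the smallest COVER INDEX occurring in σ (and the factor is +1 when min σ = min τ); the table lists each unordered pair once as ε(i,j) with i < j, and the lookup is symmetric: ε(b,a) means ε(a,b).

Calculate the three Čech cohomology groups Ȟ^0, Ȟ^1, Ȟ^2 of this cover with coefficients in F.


nonempty intersections:
  W12={q4} W14={q2} W23={q6} W34={q7}
C dims 4,4; δ0: rk 4, SNF 1^3·2
Ȟ^0: (4−4)−0=0 ⇒ 0
Ȟ^1: (4−0)−4=0 plus torsion [2] ⇒ Z/2
Ȟ^2: (0−0)−0=0 ⇒ 0

Ȟ^0 ≅ 0, Ȟ^1 ≅ Z/2, Ȟ^2 ≅ 0


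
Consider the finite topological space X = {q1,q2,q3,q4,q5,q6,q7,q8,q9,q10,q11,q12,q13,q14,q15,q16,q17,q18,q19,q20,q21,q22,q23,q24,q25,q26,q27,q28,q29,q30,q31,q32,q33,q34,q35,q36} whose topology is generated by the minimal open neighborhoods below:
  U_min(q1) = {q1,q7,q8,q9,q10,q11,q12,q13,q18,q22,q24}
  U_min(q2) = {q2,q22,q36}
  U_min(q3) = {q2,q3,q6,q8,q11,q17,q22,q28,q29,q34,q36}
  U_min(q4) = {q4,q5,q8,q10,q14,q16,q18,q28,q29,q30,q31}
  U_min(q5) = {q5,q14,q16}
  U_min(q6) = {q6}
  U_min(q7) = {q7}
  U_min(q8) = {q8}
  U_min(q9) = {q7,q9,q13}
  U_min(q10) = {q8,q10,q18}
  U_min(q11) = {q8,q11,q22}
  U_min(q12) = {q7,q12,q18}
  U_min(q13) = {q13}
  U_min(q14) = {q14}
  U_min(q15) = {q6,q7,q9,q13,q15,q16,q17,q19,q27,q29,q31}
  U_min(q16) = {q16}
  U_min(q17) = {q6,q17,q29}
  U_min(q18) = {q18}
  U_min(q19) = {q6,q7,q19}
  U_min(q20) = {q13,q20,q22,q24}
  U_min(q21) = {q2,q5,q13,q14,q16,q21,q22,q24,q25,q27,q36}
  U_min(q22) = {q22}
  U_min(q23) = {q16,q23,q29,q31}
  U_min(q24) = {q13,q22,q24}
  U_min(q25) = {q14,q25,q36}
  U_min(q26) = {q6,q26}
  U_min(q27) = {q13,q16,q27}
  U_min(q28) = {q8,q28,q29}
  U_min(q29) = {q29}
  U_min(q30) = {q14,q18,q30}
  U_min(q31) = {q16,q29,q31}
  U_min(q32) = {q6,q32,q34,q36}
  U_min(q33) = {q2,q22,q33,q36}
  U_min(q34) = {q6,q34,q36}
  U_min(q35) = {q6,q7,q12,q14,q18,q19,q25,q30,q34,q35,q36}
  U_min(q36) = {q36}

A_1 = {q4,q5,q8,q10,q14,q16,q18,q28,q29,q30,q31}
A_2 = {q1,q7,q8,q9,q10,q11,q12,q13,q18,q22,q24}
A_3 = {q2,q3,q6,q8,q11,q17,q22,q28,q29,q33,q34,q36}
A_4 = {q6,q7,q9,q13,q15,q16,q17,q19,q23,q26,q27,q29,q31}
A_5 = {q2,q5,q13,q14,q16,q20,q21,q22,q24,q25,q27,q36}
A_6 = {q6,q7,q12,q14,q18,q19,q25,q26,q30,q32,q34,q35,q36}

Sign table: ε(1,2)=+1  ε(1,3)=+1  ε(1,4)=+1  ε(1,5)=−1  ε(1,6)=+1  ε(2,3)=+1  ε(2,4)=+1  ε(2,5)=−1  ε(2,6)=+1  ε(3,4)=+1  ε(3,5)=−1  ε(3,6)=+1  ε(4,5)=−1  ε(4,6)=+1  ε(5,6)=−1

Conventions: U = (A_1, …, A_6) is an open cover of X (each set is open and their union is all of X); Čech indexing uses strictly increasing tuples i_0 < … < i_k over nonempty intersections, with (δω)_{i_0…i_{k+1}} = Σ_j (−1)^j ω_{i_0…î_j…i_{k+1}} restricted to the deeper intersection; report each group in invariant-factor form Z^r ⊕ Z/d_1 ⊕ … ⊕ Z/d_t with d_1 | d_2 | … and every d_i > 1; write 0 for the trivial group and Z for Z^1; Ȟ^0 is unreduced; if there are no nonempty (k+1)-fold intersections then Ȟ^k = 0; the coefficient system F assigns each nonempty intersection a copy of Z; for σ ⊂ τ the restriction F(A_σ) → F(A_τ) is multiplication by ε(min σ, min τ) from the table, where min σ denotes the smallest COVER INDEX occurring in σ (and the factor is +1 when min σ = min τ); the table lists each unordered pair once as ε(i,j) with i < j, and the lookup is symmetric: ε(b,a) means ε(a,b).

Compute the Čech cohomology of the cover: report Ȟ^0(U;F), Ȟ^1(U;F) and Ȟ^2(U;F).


nerve of the cover:
  A12={q8,q10,q18} A13={q8,q28,q29} A14={q16,q29,q31} A15={q5,q14,q16} A16={q14,q18,q30} A23={q8,q11,q22} A24={q7,q9,q13} A25={q13,q22,q24} A26={q7,q12,q18} A34={q6,q17,q29} A35={q2,q22,q36} A36={q6,q34,q36} A45={q13,q16,q27} A46={q6,q7,q19,q26} A56={q14,q25,q36}
  A123={q8} A126={q18} A134={q29} A145={q16} A156={q14} A235={q22} A245={q13} A246={q7} A346={q6} A356={q36}
C dims 6,15,10; δ0: rk 5, SNF 1^5; δ1: rk 10, SNF 1^9·2
Ȟ^0 = (6 − 5) − 0 = 1, so Ȟ^0 ≅ Z
Ȟ^1 = (15 − 10) − 5 = 0, so Ȟ^1 ≅ 0
Ȟ^2 = (10 − 0) − 10 = 0 plus torsion [2], so Ȟ^2 ≅ Z/2

Ȟ^0 = Z, Ȟ^1 = 0, Ȟ^2 = Z/2


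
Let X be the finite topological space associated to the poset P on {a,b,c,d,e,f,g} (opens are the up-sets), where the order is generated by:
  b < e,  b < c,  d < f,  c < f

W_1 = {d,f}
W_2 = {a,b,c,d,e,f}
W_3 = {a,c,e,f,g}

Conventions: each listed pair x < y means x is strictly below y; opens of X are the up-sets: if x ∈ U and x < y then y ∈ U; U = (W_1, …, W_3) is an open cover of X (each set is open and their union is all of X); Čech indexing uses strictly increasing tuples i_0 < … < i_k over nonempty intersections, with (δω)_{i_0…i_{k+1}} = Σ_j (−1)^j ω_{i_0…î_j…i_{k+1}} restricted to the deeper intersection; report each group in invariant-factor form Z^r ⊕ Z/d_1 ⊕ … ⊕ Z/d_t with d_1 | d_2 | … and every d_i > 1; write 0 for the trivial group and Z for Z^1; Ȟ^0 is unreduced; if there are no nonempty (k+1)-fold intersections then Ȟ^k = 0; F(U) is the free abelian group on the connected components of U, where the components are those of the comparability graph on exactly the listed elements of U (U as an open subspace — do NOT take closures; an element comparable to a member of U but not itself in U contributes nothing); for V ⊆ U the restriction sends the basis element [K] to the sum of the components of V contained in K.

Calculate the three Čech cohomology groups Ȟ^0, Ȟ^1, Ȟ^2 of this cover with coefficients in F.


Ȟ^0 = Z^3; Ȟ^1 = 0; Ȟ^2 = 0

nerve simplices:
  W12={d,f} W13={f} W23={a,c,e,f}
  W123={f}
components per intersection:
  W1: {d,f}
  W2: {a} {b,c,d,e,f}
  W3: {a} {c,f} {e} {g}
  W12: {d,f}
  W13: {f}
  W23: {a} {c,f} {e}
  W123: {f}
C dims 7,5,1; δ0: rk 4, SNF 1^4; δ1: rk 1, SNF 1^1
degree 0: 7−4−0 = 3 → Ȟ^0 ≅ Z^3
degree 1: 5−1−4 = 0 → Ȟ^1 ≅ 0
degree 2: 1−0−1 = 0 → Ȟ^2 ≅ 0


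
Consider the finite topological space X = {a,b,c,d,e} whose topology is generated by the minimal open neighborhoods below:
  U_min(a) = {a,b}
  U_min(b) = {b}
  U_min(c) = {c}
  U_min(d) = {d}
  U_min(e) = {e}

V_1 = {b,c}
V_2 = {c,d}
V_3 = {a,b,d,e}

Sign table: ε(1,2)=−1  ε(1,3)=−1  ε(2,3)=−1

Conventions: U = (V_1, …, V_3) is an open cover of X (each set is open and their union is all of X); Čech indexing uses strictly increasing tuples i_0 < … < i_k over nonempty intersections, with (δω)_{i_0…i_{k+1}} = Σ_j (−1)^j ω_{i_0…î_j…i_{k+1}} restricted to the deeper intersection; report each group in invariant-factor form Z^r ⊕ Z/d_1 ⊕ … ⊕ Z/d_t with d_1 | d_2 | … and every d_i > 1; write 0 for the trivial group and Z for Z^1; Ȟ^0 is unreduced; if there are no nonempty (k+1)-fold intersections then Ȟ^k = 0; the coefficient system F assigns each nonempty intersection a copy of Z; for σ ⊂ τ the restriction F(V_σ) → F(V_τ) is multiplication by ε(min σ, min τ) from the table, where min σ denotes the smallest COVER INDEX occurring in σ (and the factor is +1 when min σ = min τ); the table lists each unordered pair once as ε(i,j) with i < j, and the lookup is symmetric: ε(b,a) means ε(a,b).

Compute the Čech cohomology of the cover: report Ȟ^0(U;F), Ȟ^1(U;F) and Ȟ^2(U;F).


nerve simplices:
  V12={c} V13={b} V23={d}
C dims 3,3; δ0: rk 3, SNF 1^2·2
degree 0: 3−3−0 = 0 → Ȟ^0 ≅ 0
degree 1: 3−0−3 = 0 plus torsion [2] → Ȟ^1 ≅ Z/2
degree 2: 0−0−0 = 0 → Ȟ^2 ≅ 0

Ȟ^0 ≅ 0,  Ȟ^1 ≅ Z/2,  Ȟ^2 ≅ 0


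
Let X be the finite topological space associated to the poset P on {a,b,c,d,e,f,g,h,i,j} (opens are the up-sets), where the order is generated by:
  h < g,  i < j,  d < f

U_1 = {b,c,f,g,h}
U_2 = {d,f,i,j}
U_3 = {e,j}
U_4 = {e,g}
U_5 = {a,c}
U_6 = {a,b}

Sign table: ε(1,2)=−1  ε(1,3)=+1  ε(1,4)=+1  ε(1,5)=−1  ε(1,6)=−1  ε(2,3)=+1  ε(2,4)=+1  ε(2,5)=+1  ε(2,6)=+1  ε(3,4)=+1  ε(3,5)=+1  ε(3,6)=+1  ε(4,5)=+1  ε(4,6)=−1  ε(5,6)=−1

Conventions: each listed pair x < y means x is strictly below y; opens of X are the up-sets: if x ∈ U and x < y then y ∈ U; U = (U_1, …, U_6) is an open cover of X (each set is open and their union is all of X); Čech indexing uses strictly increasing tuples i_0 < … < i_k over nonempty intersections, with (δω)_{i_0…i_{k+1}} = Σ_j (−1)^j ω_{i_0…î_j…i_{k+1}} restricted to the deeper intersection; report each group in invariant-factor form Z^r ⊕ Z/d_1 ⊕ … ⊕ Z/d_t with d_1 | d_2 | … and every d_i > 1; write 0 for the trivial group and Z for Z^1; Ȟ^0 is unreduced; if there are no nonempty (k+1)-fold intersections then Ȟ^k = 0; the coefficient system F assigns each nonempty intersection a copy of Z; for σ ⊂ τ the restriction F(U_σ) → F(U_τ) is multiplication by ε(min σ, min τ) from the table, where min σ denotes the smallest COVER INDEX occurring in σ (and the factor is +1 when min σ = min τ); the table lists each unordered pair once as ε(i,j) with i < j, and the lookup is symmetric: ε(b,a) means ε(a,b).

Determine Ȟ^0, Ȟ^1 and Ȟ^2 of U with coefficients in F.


cover nerve:
  U12={f} U14={g} U15={c} U16={b} U23={j} U34={e} U56={a}
C dims 6,7; δ0: rk 6, SNF 1^5·2
Ȟ^0: (6−6)−0=0 ⇒ 0
Ȟ^1: (7−0)−6=1 plus torsion [2] ⇒ Z ⊕ Z/2
Ȟ^2: (0−0)−0=0 ⇒ 0

Ȟ^0(U;F) ≅ 0, Ȟ^1(U;F) ≅ Z ⊕ Z/2 and Ȟ^2(U;F) ≅ 0


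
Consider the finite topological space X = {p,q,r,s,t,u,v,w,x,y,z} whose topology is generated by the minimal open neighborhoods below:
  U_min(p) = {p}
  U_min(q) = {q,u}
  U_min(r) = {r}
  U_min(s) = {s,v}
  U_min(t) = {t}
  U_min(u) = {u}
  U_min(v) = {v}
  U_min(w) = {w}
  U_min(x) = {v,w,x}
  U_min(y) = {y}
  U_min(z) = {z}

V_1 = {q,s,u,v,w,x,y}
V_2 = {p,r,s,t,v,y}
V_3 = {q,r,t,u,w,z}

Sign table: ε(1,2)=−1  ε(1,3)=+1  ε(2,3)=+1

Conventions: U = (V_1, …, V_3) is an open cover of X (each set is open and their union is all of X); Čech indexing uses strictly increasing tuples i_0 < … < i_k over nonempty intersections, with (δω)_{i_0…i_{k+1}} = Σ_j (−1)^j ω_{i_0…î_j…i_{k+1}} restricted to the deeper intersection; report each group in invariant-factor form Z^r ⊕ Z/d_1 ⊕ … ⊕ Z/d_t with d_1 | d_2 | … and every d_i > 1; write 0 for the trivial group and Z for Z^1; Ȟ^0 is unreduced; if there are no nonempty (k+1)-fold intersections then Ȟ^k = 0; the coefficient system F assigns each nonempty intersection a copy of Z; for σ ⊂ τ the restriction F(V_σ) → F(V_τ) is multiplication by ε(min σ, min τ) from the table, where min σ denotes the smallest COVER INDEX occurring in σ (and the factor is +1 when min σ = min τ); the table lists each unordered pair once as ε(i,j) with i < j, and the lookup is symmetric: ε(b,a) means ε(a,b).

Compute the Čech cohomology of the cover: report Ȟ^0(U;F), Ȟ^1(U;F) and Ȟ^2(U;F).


Ȟ^0 ≅ 0, Ȟ^1 ≅ Z/2, Ȟ^2 ≅ 0

nonempty overlaps:
  V12={s,v,y} V13={q,u,w} V23={r,t}
C dims 3,3; δ0: rk 3, SNF 1^2·2
degree 0: 3−3−0 = 0 → Ȟ^0 ≅ 0
degree 1: 3−0−3 = 0 plus torsion [2] → Ȟ^1 ≅ Z/2
degree 2: 0−0−0 = 0 → Ȟ^2 ≅ 0


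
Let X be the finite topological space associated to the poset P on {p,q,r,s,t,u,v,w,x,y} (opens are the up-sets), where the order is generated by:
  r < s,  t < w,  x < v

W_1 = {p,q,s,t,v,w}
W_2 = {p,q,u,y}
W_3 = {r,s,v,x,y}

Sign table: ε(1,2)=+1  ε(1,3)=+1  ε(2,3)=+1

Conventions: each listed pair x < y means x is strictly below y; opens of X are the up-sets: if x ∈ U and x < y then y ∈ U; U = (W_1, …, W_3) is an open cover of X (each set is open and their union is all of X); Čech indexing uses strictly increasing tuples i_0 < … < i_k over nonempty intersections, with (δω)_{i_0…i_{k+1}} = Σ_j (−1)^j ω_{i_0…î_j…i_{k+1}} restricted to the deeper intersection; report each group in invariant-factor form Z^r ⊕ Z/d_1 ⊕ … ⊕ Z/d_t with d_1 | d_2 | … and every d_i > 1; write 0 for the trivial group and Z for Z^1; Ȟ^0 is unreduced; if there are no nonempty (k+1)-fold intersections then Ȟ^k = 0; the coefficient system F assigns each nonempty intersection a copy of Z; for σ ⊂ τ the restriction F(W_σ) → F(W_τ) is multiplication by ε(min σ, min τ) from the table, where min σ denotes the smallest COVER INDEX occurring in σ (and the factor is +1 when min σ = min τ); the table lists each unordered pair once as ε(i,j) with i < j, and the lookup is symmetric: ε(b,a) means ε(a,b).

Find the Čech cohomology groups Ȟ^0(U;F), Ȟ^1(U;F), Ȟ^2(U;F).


cover nerve:
  W12={p,q} W13={s,v} W23={y}
C dims 3,3; δ0: rk 2, SNF 1^2
Ȟ^0: (3−2)−0=1 ⇒ Z
Ȟ^1: (3−0)−2=1 ⇒ Z
Ȟ^2: (0−0)−0=0 ⇒ 0

Ȟ^0 ≅ Z,  Ȟ^1 ≅ Z,  Ȟ^2 ≅ 0


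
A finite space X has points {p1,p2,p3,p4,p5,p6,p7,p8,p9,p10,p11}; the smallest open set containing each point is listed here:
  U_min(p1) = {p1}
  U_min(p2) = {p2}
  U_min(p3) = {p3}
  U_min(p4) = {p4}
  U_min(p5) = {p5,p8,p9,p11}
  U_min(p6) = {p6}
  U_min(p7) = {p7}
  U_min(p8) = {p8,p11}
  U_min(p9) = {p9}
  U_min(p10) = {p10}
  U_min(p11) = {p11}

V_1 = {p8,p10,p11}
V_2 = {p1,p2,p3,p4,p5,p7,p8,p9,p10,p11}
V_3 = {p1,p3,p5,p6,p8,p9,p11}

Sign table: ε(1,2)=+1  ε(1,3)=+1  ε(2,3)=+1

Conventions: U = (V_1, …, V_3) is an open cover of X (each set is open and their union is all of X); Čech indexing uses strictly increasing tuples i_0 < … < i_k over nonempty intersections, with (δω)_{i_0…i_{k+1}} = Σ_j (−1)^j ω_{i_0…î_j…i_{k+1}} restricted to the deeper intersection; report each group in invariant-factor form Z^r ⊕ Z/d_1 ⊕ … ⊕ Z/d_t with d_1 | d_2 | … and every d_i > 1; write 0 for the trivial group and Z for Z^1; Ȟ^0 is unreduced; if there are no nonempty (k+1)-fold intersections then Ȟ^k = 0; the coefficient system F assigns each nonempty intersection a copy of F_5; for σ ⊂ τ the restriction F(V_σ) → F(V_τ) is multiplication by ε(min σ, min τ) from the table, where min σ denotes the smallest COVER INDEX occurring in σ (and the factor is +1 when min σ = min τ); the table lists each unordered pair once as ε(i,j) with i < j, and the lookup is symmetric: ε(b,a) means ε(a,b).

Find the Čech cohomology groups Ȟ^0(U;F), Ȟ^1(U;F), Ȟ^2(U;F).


nonempty intersections:
  V12={p8,p10,p11} V13={p8,p11} V23={p1,p3,p5,p8,p9,p11}
  V123={p8,p11}
C dims 3,3,1; δ0: rk_F5 2; δ1: rk_F5 1
Ȟ^0: (3−2)−0=1 ⇒ Z/5
Ȟ^1: (3−1)−2=0 ⇒ 0
Ȟ^2: (1−0)−1=0 ⇒ 0

Ȟ^0 ≅ Z/5,  Ȟ^1 ≅ 0,  Ȟ^2 ≅ 0


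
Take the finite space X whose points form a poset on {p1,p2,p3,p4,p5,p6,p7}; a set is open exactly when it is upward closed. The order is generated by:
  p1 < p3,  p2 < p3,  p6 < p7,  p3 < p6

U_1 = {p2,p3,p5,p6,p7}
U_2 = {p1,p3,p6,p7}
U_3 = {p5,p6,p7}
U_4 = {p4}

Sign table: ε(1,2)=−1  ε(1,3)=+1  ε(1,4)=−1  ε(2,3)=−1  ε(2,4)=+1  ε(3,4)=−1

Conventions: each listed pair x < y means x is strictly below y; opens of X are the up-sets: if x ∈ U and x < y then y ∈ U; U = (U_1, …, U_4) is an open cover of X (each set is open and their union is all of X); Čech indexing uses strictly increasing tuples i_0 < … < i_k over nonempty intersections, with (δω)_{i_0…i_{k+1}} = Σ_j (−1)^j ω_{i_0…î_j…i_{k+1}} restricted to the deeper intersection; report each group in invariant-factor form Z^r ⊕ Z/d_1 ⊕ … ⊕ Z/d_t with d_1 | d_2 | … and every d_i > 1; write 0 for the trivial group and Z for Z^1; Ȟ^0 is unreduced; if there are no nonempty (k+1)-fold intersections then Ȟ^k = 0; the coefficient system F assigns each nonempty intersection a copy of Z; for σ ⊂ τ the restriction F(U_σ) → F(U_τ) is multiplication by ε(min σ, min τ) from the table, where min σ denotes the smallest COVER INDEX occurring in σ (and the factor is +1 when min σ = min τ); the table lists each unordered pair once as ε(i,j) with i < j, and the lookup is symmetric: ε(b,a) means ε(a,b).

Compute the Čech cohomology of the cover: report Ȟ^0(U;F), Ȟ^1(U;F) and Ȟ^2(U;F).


cover nerve:
  U12={p3,p6,p7} U13={p5,p6,p7} U23={p6,p7}
  U123={p6,p7}
C dims 4,3,1; δ0: rk 2, SNF 1^2; δ1: rk 1, SNF 1^1
Ȟ^0: (4−2)−0=2 ⇒ Z^2
Ȟ^1: (3−1)−2=0 ⇒ 0
Ȟ^2: (1−0)−1=0 ⇒ 0

Ȟ^0(U;F) ≅ Z^2, Ȟ^1(U;F) ≅ 0, Ȟ^2(U;F) ≅ 0


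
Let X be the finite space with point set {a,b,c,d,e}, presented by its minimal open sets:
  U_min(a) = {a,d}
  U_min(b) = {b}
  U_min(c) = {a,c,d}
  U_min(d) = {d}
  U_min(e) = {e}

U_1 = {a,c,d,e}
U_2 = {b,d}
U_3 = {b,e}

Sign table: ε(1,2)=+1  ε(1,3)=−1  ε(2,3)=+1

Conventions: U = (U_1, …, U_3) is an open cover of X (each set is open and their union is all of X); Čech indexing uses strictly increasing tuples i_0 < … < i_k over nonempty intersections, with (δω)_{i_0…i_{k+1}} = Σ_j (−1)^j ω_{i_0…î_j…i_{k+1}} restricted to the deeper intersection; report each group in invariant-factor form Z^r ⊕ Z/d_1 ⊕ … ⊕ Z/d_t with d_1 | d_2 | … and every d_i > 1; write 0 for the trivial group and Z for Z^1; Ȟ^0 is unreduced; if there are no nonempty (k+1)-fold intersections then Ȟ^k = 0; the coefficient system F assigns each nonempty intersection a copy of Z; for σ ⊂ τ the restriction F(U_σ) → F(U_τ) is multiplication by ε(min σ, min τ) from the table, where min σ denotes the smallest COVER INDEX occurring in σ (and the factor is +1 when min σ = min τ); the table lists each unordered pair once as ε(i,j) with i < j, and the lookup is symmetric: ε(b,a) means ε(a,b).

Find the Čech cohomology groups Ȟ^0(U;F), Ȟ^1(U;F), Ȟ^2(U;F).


Ȟ^0 = 0, Ȟ^1 = Z/2, Ȟ^2 = 0

intersection data:
  U12={d} U13={e} U23={b}
C dims 3,3; δ0: rk 3, SNF 1^2·2
Ȟ^0 = (3 − 3) − 0 = 0, so Ȟ^0 ≅ 0
Ȟ^1 = (3 − 0) − 3 = 0 plus torsion [2], so Ȟ^1 ≅ Z/2
Ȟ^2 = (0 − 0) − 0 = 0, so Ȟ^2 ≅ 0


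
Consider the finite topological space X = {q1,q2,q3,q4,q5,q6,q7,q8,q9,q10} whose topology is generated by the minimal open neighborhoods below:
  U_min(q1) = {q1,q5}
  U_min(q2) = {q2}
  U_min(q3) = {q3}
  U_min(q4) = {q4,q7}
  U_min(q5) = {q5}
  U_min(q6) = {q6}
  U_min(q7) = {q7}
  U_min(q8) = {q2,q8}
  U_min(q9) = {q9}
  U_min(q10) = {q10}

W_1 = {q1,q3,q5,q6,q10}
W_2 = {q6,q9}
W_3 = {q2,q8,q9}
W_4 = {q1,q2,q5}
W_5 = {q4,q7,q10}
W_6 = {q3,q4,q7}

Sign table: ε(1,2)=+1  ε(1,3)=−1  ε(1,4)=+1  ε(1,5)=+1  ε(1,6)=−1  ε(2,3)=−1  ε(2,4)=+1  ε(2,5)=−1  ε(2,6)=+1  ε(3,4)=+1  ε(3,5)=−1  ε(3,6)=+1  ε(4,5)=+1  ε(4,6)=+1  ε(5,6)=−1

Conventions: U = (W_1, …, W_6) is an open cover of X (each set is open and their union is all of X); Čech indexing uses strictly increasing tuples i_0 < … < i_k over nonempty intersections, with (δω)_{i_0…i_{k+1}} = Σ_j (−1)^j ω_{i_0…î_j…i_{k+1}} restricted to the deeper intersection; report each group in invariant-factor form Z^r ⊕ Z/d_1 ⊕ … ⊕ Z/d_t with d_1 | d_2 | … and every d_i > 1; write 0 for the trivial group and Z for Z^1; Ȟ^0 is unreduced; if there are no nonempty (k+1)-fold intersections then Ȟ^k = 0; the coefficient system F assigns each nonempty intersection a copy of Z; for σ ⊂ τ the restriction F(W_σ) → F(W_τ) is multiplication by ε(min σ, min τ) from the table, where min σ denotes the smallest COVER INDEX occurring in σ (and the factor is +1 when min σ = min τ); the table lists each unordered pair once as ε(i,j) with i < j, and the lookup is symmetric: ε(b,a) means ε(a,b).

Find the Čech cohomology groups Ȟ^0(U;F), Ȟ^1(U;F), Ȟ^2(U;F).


nerve simplices:
  W12={q6} W14={q1,q5} W15={q10} W16={q3} W23={q9} W34={q2} W56={q4,q7}
C dims 6,7; δ0: rk 6, SNF 1^5·2
degree 0: 6−6−0 = 0 → Ȟ^0 ≅ 0
degree 1: 7−0−6 = 1 plus torsion [2] → Ȟ^1 ≅ Z ⊕ Z/2
degree 2: 0−0−0 = 0 → Ȟ^2 ≅ 0

Ȟ^0 ≅ 0, Ȟ^1 ≅ Z ⊕ Z/2 and Ȟ^2 ≅ 0
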